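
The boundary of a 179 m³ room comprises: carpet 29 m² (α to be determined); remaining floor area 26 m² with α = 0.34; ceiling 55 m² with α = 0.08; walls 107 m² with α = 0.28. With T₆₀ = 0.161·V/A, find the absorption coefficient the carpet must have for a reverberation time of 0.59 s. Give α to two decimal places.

From T₆₀ = 0.161·V/A, the target T₆₀ = 0.59 s needs A = 0.161·179/0.59 = 48.85 m².
Absorption from the other surfaces = 26·0.34 + 55·0.08 + 107·0.28 = 43.20 m², so the carpet must supply 5.65 m² over 29 m².
α = 5.65/29 = 0.195.

0.19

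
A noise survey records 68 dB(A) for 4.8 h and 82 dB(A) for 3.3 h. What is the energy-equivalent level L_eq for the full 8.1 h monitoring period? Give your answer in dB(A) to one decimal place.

78.3 dB(A)

Weight each interval's intensity by its duration and average over T = 8.1 h:
Σ tᵢ·10^(Lᵢ/10) = 4.8·10^(68/10) + 3.3·10^(82/10) = 5.533e+08.
L_eq = 10·log₁₀(5.533e+08/8.1) = 78.34 dB(A).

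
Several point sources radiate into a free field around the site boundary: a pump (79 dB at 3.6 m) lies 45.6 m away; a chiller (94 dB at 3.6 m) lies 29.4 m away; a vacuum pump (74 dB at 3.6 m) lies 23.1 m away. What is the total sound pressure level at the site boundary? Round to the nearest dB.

Propagate each source to the receiver with L = L_ref − 20·log₁₀(r/r_ref), then add intensities.
pump: 79 − 20·log₁₀(45.6/3.6) = 79 − 22.05 = 56.95 dB.
chiller: 94 − 20·log₁₀(29.4/3.6) = 94 − 18.24 = 75.76 dB.
vacuum pump: 74 − 20·log₁₀(23.1/3.6) = 74 − 16.15 = 57.85 dB.
Σ 10^(L/10) = 3.877e+07 → L_total = 10·log₁₀(3.877e+07) = 75.88 dB.

76 dB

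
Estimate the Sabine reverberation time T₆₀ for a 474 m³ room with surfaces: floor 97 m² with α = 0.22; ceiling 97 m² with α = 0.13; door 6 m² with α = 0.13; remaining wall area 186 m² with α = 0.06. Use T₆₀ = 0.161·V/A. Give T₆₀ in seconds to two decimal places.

1.66 s

Summing Sᵢαᵢ: 97·0.22 + 97·0.13 + 6·0.13 + 186·0.06 = 45.89 m².
T₆₀ = 0.161 × 474 / 45.89 = 1.663 s.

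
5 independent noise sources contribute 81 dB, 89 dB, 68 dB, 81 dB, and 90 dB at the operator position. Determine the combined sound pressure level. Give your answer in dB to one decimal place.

93.1 dB

Incoherent sources combine by intensity addition: L_total = 10·log₁₀(Σ 10^(L_i/10)).
Σ 10^(L/10) = 10^(81/10) + 10^(89/10) + 10^(68/10) + 10^(81/10) + 10^(90/10) = 2.052e+09.
L_total = 10·log₁₀(2.052e+09) = 93.12 dB.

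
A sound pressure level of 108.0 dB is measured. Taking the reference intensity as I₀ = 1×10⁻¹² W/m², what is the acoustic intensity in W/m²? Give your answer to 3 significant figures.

L = 10·log₁₀(I/I₀) ⇒ I = I₀·10^(L/10) = 10⁻¹² × 10^10.80.

0.0631 W/m²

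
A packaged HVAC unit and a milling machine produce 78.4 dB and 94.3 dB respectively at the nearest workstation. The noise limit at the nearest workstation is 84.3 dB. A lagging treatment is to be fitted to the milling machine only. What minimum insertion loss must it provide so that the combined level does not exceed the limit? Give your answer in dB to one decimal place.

The untreated sources together contribute 10^(78.4/10) = 6.918e+07, i.e. 78.40 dB.
The limit corresponds to 10^(84.3/10) = 2.692e+08; subtracting the fixed part leaves 2.000e+08 for the milling machine, i.e. 83.01 dB.
Required insertion loss = 94.3 − 83.01 = 11.29 dB.

11.3 dB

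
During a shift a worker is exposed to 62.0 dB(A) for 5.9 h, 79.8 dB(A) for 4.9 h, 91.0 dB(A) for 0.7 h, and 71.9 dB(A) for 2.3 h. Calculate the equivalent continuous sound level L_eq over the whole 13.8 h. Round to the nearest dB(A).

80 dB(A)

The energy average is taken in the linear domain: L_eq = 10·log₁₀[(Σ tᵢ·10^(Lᵢ/10))/T], T = 13.8 h.
Σ tᵢ·10^(Lᵢ/10) = 5.9·10^(62.0/10) + 4.9·10^(79.8/10) + 0.7·10^(91.0/10) + 2.3·10^(71.9/10) = 1.394e+09.
L_eq = 10·log₁₀(1.394e+09/13.8) = 80.04 dB(A).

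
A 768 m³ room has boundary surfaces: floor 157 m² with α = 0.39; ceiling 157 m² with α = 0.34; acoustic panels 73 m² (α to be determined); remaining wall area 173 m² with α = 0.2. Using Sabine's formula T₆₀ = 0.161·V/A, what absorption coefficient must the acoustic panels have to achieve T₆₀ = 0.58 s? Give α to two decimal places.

A = 0.161·V/T₆₀ = 0.161·768/0.58 = 213.19 m² sabins.
Absorption from the other surfaces = 157·0.39 + 157·0.34 + 173·0.2 = 149.21 m², so the acoustic panels must supply 63.98 m² over 73 m².
α = 63.98/73 = 0.876.

0.88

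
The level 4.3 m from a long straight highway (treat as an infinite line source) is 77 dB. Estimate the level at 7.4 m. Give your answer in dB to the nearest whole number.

75 dB

For a line source, L₂ = L₁ − 10·log₁₀(r₂/r₁).
L₂ = 77 − 10·log₁₀(7.4/4.3) = 77 − 2.358 = 74.64 dB.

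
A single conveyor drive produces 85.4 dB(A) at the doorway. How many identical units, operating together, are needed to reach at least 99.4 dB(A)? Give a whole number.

26

Need L₁ + 10·log₁₀ N ≥ 99.4, i.e. log₁₀ N ≥ 1.40.
N ≥ 10^(14.0/10) = 25.119, so N = 26.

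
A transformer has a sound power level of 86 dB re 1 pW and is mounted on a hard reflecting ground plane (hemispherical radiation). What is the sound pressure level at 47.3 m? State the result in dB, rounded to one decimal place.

44.5 dB

The power spreads over a hemisphere of area 2π·r², so L_p = L_w − 10·log₁₀(2π·r²).
2π·r² = 1.406e+04 m², 10·log₁₀ of that is 41.479 dB.
L_p = 86 − 41.479 = 44.52 dB.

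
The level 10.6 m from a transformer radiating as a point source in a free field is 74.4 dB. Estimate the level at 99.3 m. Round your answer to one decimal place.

55.0 dB

For a point source, L₂ = L₁ − 20·log₁₀(r₂/r₁).
L₂ = 74.4 − 20·log₁₀(99.3/10.6) = 74.4 − 19.433 = 54.97 dB.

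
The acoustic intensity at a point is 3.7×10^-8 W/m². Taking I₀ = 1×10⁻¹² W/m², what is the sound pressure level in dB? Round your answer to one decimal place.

45.7 dB

I/I₀ = 3.7×10^-8/10⁻¹² = 3.7×10^4, and L = 10·log₁₀(I/I₀).
L = 10·(0.5682 + 4) = 45.68 dB.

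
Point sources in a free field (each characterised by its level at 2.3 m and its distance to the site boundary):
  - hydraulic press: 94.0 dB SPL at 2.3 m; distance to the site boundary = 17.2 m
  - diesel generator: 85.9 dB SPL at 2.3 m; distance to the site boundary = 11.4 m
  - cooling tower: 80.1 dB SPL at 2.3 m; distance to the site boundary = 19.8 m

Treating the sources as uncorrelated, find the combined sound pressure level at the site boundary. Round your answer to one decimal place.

77.9 dB SPL

Apply inverse-square spreading to bring every level to the receiver, then sum 10^(L/10).
hydraulic press: 94.0 − 20·log₁₀(17.2/2.3) = 94.0 − 17.48 = 76.52 dB SPL.
diesel generator: 85.9 − 20·log₁₀(11.4/2.3) = 85.9 − 13.90 = 72.00 dB SPL.
cooling tower: 80.1 − 20·log₁₀(19.8/2.3) = 80.1 − 18.70 = 61.40 dB SPL.
Σ 10^(L/10) = 6.213e+07 → L_total = 10·log₁₀(6.213e+07) = 77.93 dB SPL.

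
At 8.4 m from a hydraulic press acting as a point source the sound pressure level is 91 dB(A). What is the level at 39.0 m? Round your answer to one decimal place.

Point-source attenuation: ΔL = 20·log₁₀(r₂/r₁) = 20·log₁₀(39.0/8.4) = 13.336 dB.
L₂ = 91 − 20·log₁₀(39.0/8.4) = 91 − 13.336 = 77.66 dB(A).

77.7 dB(A)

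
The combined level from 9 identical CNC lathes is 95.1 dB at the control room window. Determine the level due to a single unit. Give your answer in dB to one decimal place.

For N identical incoherent sources L_total = L₁ + 10·log₁₀ N, so L₁ = 95.1 − 10·log₁₀(9) = 95.1 − 9.542.

85.6 dB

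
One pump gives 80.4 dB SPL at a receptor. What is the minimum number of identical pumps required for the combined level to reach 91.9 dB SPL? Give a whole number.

Need L₁ + 10·log₁₀ N ≥ 91.9, i.e. log₁₀ N ≥ 1.15.
N ≥ 10^(11.5/10) = 14.125, so N = 15.

15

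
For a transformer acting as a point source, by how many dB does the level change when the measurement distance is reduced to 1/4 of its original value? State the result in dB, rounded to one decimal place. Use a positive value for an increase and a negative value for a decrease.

With spherical spreading the level changes by −20·log₁₀(r₂/r₁).
ΔL = −20·log₁₀(0.25) = +12.04 dB.

+12.0 dB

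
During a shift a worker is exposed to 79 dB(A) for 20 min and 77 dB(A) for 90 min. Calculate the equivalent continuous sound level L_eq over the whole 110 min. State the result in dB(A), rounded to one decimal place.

L_eq = 10·log₁₀[(1/T)·Σ tᵢ·10^(Lᵢ/10)] with T = 110 min.
Σ tᵢ·10^(Lᵢ/10) = 20·10^(79/10) + 90·10^(77/10) = 6.099e+09.
L_eq = 10·log₁₀(6.099e+09/110) = 77.44 dB(A).

77.4 dB(A)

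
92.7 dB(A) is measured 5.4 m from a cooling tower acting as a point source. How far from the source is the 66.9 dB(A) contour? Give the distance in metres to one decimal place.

105.3 m

For a point source L₁ − L₂ = 20·log₁₀(r₂/r₁), so r₂ = r₁·10^((L₁−L₂)/20).
r₂ = 5.4·10^((92.7−66.9)/20) = 5.4·10^(25.8/20) = 105.29 m.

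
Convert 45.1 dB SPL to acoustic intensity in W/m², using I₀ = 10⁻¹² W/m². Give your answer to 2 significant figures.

L = 10·log₁₀(I/I₀) ⇒ I = I₀·10^(L/10) = 10⁻¹² × 10^4.51.

3.2e-08 W/m²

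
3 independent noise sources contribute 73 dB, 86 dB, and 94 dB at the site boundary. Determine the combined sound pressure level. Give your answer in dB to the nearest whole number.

95 dB

Incoherent sources combine by intensity addition: L_total = 10·log₁₀(Σ 10^(L_i/10)).
Σ 10^(L/10) = 10^(73/10) + 10^(86/10) + 10^(94/10) = 2.930e+09.
L_total = 10·log₁₀(2.930e+09) = 94.67 dB.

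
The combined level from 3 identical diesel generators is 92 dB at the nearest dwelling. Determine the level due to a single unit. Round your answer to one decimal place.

87.2 dB

3 equal contributions raise the level by 10·log₁₀ 3 = 4.771 dB, so each unit alone gives 92 − 4.771.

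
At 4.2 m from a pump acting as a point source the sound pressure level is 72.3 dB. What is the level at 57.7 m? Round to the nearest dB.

50 dB

For a point source, L₂ = L₁ − 20·log₁₀(r₂/r₁).
L₂ = 72.3 − 20·log₁₀(57.7/4.2) = 72.3 − 22.759 = 49.54 dB.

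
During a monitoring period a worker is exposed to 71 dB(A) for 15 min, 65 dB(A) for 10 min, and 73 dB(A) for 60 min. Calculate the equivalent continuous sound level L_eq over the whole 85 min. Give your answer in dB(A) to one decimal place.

Weight each interval's intensity by its duration and average over T = 85 min:
Σ tᵢ·10^(Lᵢ/10) = 15·10^(71/10) + 10·10^(65/10) + 60·10^(73/10) = 1.418e+09.
L_eq = 10·log₁₀(1.418e+09/85) = 72.22 dB(A).

72.2 dB(A)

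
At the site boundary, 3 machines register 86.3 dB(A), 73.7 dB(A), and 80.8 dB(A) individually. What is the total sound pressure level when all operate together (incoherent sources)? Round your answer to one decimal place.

Incoherent sources combine by intensity addition: L_total = 10·log₁₀(Σ 10^(L_i/10)).
Σ 10^(L/10) = 10^(86.3/10) + 10^(73.7/10) + 10^(80.8/10) = 5.702e+08.
L_total = 10·log₁₀(5.702e+08) = 87.56 dB(A).

87.6 dB(A)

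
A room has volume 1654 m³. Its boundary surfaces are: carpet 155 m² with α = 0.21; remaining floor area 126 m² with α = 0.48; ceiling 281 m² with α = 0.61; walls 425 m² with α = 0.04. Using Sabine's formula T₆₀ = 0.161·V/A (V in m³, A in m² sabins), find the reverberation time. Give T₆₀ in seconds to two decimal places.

0.95 s

A = Σ Sᵢαᵢ = 155·0.21 + 126·0.48 + 281·0.61 + 425·0.04 = 281.44 m².
T₆₀ = 0.161·V/A = 0.161·1654/281.44 = 0.946 s.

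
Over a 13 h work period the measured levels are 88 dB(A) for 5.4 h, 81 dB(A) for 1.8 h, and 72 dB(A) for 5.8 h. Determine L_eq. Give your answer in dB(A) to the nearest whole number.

The energy average is taken in the linear domain: L_eq = 10·log₁₀[(Σ tᵢ·10^(Lᵢ/10))/T], T = 13 h.
Σ tᵢ·10^(Lᵢ/10) = 5.4·10^(88/10) + 1.8·10^(81/10) + 5.8·10^(72/10) = 3.726e+09.
L_eq = 10·log₁₀(3.726e+09/13) = 84.57 dB(A).

85 dB(A)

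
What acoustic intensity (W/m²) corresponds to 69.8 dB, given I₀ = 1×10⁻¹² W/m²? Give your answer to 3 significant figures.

I = I₀·10^(L/10) = 10⁻¹² × 10^(69.8/10) = 10^(-5.020).

9.55e-06 W/m²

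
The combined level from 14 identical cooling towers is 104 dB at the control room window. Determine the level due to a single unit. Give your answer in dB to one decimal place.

92.5 dB

For N identical incoherent sources L_total = L₁ + 10·log₁₀ N, so L₁ = 104 − 10·log₁₀(14) = 104 − 11.461.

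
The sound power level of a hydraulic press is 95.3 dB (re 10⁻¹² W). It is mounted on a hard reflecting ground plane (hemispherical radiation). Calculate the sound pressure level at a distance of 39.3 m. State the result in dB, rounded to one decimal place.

55.4 dB

The power spreads over a hemisphere of area 2π·r², so L_p = L_w − 10·log₁₀(2π·r²).
2π·r² = 9704 m², 10·log₁₀ of that is 39.870 dB.
L_p = 95.3 − 39.870 = 55.43 dB.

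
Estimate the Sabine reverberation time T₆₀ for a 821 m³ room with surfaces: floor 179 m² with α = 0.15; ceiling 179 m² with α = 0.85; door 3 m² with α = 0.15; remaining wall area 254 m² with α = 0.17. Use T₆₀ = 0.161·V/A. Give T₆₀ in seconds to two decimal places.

0.59 s

Total absorption A = 179·0.15 + 179·0.85 + 3·0.15 + 254·0.17 = 222.63 m² sabins.
T₆₀ = 0.161·V/A = 0.161·821/222.63 = 0.594 s.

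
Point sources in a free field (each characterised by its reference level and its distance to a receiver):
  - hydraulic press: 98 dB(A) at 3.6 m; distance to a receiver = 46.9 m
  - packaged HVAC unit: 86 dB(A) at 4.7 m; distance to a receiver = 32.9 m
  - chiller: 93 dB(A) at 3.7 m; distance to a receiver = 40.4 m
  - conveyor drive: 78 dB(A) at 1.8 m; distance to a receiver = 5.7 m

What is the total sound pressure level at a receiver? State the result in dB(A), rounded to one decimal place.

78.3 dB(A)

First find each source's level at the receiver (point-source: −20·log₁₀(r/r_ref)), then combine on an intensity basis.
hydraulic press: 98 − 20·log₁₀(46.9/3.6) = 98 − 22.30 = 75.70 dB(A).
packaged HVAC unit: 86 − 20·log₁₀(32.9/4.7) = 86 − 16.90 = 69.10 dB(A).
chiller: 93 − 20·log₁₀(40.4/3.7) = 93 − 20.76 = 72.24 dB(A).
conveyor drive: 78 − 20·log₁₀(5.7/1.8) = 78 − 10.01 = 67.99 dB(A).
Σ 10^(L/10) = 6.833e+07 → L_total = 10·log₁₀(6.833e+07) = 78.35 dB(A).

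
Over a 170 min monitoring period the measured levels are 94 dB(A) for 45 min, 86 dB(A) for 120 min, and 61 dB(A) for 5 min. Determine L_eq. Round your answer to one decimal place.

89.8 dB(A)

The energy average is taken in the linear domain: L_eq = 10·log₁₀[(Σ tᵢ·10^(Lᵢ/10))/T], T = 170 min.
Σ tᵢ·10^(Lᵢ/10) = 45·10^(94/10) + 120·10^(86/10) + 5·10^(61/10) = 1.608e+11.
L_eq = 10·log₁₀(1.608e+11/170) = 89.76 dB(A).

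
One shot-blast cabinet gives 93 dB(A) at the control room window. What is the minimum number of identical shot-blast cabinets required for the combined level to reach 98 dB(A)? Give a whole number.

N identical sources give L₁ + 10·log₁₀ N, so require 10·log₁₀ N ≥ 98 − 93 = 5.0 dB.
N ≥ 10^(5.0/10) = 3.162, so N = 4.

4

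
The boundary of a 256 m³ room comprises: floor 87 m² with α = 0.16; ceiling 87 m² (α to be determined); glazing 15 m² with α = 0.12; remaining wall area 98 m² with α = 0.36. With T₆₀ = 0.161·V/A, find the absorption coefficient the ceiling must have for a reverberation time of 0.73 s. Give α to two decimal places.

0.06

From T₆₀ = 0.161·V/A, the target T₆₀ = 0.73 s needs A = 0.161·256/0.73 = 56.46 m².
Absorption from the other surfaces = 87·0.16 + 15·0.12 + 98·0.36 = 51.00 m², so the ceiling must supply 5.46 m² over 87 m².
α = 5.46/87 = 0.063.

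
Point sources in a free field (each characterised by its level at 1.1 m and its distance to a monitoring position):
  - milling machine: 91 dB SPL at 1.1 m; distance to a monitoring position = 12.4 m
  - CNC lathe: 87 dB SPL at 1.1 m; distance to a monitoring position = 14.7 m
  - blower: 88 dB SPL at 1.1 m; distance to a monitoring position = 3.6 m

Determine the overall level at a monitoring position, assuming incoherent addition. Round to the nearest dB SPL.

79 dB SPL

Apply inverse-square spreading to bring every level to the receiver, then sum 10^(L/10).
milling machine: 91 − 20·log₁₀(12.4/1.1) = 91 − 21.04 = 69.96 dB SPL.
CNC lathe: 87 − 20·log₁₀(14.7/1.1) = 87 − 22.52 = 64.48 dB SPL.
blower: 88 − 20·log₁₀(3.6/1.1) = 88 − 10.30 = 77.70 dB SPL.
Σ 10^(L/10) = 7.162e+07 → L_total = 10·log₁₀(7.162e+07) = 78.55 dB SPL.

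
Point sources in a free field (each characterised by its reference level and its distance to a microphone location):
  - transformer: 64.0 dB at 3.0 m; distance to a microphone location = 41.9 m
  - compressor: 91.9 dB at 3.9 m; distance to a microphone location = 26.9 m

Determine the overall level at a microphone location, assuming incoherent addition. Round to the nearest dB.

75 dB

First find each source's level at the receiver (point-source: −20·log₁₀(r/r_ref)), then combine on an intensity basis.
transformer: 64.0 − 20·log₁₀(41.9/3.0) = 64.0 − 22.90 = 41.10 dB.
compressor: 91.9 − 20·log₁₀(26.9/3.9) = 91.9 − 16.77 = 75.13 dB.
Σ 10^(L/10) = 3.257e+07 → L_total = 10·log₁₀(3.257e+07) = 75.13 dB.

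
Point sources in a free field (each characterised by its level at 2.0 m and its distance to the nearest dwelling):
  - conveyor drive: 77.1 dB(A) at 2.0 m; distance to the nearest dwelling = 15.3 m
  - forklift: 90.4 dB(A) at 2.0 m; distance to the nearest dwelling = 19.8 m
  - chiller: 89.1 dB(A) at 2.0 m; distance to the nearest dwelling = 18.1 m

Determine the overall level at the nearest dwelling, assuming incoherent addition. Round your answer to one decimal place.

73.4 dB(A)

Propagate each source to the receiver with L = L_ref − 20·log₁₀(r/r_ref), then add intensities.
conveyor drive: 77.1 − 20·log₁₀(15.3/2.0) = 77.1 − 17.67 = 59.43 dB(A).
forklift: 90.4 − 20·log₁₀(19.8/2.0) = 90.4 − 19.91 = 70.49 dB(A).
chiller: 89.1 − 20·log₁₀(18.1/2.0) = 89.1 − 19.13 = 69.97 dB(A).
Σ 10^(L/10) = 2.199e+07 → L_total = 10·log₁₀(2.199e+07) = 73.42 dB(A).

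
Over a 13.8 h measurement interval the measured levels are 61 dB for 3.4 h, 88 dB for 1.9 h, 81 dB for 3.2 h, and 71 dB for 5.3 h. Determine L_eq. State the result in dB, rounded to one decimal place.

L_eq = 10·log₁₀[(1/T)·Σ tᵢ·10^(Lᵢ/10)] with T = 13.8 h.
Σ tᵢ·10^(Lᵢ/10) = 3.4·10^(61/10) + 1.9·10^(88/10) + 3.2·10^(81/10) + 5.3·10^(71/10) = 1.673e+09.
L_eq = 10·log₁₀(1.673e+09/13.8) = 80.84 dB.

80.8 dB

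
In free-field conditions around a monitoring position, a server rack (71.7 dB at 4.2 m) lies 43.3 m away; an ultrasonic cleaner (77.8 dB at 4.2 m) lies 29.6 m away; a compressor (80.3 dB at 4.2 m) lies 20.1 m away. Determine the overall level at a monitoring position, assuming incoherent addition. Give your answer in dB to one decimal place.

67.8 dB

Apply inverse-square spreading to bring every level to the receiver, then sum 10^(L/10).
server rack: 71.7 − 20·log₁₀(43.3/4.2) = 71.7 − 20.26 = 51.44 dB.
ultrasonic cleaner: 77.8 − 20·log₁₀(29.6/4.2) = 77.8 − 16.96 = 60.84 dB.
compressor: 80.3 − 20·log₁₀(20.1/4.2) = 80.3 − 13.60 = 66.70 dB.
Σ 10^(L/10) = 6.031e+06 → L_total = 10·log₁₀(6.031e+06) = 67.80 dB.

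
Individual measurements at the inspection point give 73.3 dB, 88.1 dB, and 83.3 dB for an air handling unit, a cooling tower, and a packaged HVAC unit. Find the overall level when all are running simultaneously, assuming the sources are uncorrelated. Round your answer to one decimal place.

89.4 dB

For uncorrelated sources the intensities add, so convert each level to linear form, sum, and take 10·log₁₀ of the total.
Σ 10^(L/10) = 10^(73.3/10) + 10^(88.1/10) + 10^(83.3/10) = 8.808e+08.
L_total = 10·log₁₀(8.808e+08) = 89.45 dB.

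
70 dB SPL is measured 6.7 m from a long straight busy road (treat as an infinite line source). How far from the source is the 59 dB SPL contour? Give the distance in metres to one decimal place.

84.3 m

Line-source spreading drops the level by 10·log₁₀(r₂/r₁); inverting, r₂/r₁ = 10^(ΔL/10).
r₂ = 6.7·10^((70−59)/10) = 6.7·10^(11.0/10) = 84.35 m.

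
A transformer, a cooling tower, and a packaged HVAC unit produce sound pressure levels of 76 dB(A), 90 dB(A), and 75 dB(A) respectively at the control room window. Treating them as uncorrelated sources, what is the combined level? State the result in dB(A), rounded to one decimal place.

For uncorrelated sources the intensities add, so convert each level to linear form, sum, and take 10·log₁₀ of the total.
Σ 10^(L/10) = 10^(76/10) + 10^(90/10) + 10^(75/10) = 1.071e+09.
L_total = 10·log₁₀(1.071e+09) = 90.30 dB(A).

90.3 dB(A)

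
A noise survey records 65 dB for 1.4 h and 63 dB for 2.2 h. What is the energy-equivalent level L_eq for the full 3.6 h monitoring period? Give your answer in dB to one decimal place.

L_eq = 10·log₁₀[(1/T)·Σ tᵢ·10^(Lᵢ/10)] with T = 3.6 h.
Σ tᵢ·10^(Lᵢ/10) = 1.4·10^(65/10) + 2.2·10^(63/10) = 8.817e+06.
L_eq = 10·log₁₀(8.817e+06/3.6) = 63.89 dB.

63.9 dB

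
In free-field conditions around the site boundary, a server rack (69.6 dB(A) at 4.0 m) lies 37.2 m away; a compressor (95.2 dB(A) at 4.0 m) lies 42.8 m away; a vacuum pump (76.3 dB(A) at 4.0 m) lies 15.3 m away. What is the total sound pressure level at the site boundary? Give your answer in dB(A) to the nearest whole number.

75 dB(A)

First find each source's level at the receiver (point-source: −20·log₁₀(r/r_ref)), then combine on an intensity basis.
server rack: 69.6 − 20·log₁₀(37.2/4.0) = 69.6 − 19.37 = 50.23 dB(A).
compressor: 95.2 − 20·log₁₀(42.8/4.0) = 95.2 − 20.59 = 74.61 dB(A).
vacuum pump: 76.3 − 20·log₁₀(15.3/4.0) = 76.3 − 11.65 = 64.65 dB(A).
Σ 10^(L/10) = 3.194e+07 → L_total = 10·log₁₀(3.194e+07) = 75.04 dB(A).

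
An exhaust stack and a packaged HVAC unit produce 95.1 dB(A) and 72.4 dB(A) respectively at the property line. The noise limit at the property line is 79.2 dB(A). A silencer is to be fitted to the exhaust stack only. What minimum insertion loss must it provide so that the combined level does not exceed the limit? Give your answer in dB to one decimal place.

Everything except the exhaust stack sums to 10^(72.4/10) = 1.738e+07 in linear terms, 72.40 dB(A).
The limit corresponds to 10^(79.2/10) = 8.318e+07; subtracting the fixed part leaves 6.580e+07 for the exhaust stack, i.e. 78.18 dB(A).
So the exhaust stack must be reduced from 95.1 to 78.18 dB(A): IL = 16.92 dB.

16.9 dB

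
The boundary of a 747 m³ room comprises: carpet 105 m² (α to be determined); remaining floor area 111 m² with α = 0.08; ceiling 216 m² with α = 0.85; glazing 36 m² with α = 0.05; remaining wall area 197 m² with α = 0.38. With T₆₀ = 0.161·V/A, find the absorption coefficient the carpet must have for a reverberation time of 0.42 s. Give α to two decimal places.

Required total absorption A = 0.161·747/0.42 = 286.35 m².
Absorption from the other surfaces = 111·0.08 + 216·0.85 + 36·0.05 + 197·0.38 = 269.14 m², so the carpet must supply 17.21 m² over 105 m².
α = 17.21/105 = 0.164.

0.16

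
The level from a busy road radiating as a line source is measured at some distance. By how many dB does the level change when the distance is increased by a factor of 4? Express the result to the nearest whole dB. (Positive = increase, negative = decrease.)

-6 dB

Line-source spreading: ΔL = −10·log₁₀(r₂/r₁).
ΔL = −10·log₁₀(4) = -6.02 dB.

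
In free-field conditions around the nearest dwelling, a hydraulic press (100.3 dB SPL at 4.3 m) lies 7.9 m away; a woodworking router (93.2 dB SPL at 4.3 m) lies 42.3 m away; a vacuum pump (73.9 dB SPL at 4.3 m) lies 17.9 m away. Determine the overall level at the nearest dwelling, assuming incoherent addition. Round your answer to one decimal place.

Propagate each source to the receiver with L = L_ref − 20·log₁₀(r/r_ref), then add intensities.
hydraulic press: 100.3 − 20·log₁₀(7.9/4.3) = 100.3 − 5.28 = 95.02 dB SPL.
woodworking router: 93.2 − 20·log₁₀(42.3/4.3) = 93.2 − 19.86 = 73.34 dB SPL.
vacuum pump: 73.9 − 20·log₁₀(17.9/4.3) = 73.9 − 12.39 = 61.51 dB SPL.
Σ 10^(L/10) = 3.198e+09 → L_total = 10·log₁₀(3.198e+09) = 95.05 dB SPL.

95.0 dB SPL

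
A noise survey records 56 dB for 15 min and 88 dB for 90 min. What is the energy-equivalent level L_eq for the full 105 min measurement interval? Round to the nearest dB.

87 dB

The energy average is taken in the linear domain: L_eq = 10·log₁₀[(Σ tᵢ·10^(Lᵢ/10))/T], T = 105 min.
Σ tᵢ·10^(Lᵢ/10) = 15·10^(56/10) + 90·10^(88/10) = 5.679e+10.
L_eq = 10·log₁₀(5.679e+10/105) = 87.33 dB.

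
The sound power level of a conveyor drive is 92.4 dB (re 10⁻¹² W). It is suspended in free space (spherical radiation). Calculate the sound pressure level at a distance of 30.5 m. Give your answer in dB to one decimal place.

L_p = L_w − 10·log₁₀(4π·r²) with r = 30.5 m.
4π·r² = 1.169e+04 m², 10·log₁₀ of that is 40.678 dB.
L_p = 92.4 − 40.678 = 51.72 dB.

51.7 dB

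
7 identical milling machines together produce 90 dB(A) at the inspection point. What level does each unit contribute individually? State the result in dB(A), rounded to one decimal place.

81.5 dB(A)

Dividing the total intensity by 7 lowers the level by 10·log₁₀ 7 = 8.451 dB: L₁ = 90 − 8.451.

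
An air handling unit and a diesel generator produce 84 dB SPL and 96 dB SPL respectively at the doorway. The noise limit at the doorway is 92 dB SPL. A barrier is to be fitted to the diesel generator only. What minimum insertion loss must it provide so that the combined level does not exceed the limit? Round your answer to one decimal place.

The untreated sources together contribute 10^(84/10) = 2.512e+08, i.e. 84.00 dB SPL.
To meet 92 dB SPL overall, the treated diesel generator may contribute at most 10^(92/10) − 2.512e+08 = 1.334e+09, i.e. 91.25 dB SPL.
So the diesel generator must be reduced from 96 to 91.25 dB SPL: IL = 4.75 dB.

4.7 dB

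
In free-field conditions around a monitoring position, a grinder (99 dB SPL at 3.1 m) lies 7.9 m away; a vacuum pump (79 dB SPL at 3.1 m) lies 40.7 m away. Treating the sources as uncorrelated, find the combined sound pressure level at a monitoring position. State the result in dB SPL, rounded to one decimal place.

90.9 dB SPL

Apply inverse-square spreading to bring every level to the receiver, then sum 10^(L/10).
grinder: 99 − 20·log₁₀(7.9/3.1) = 99 − 8.13 = 90.87 dB SPL.
vacuum pump: 79 − 20·log₁₀(40.7/3.1) = 79 − 22.36 = 56.64 dB SPL.
Σ 10^(L/10) = 1.224e+09 → L_total = 10·log₁₀(1.224e+09) = 90.88 dB SPL.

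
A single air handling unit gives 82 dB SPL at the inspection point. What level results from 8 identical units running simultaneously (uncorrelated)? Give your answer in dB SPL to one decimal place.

L_total = L₁ + 10·log₁₀ N for N identical incoherent sources.
L_total = 82 + 10·log₁₀(8) = 82 + 9.031 = 91.03 dB SPL.

91.0 dB SPL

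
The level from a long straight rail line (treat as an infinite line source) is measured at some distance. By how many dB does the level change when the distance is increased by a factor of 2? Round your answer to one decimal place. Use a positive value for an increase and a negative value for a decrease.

-3.0 dB

A line source loses 3 dB per doubling of distance; generally ΔL = −10·log₁₀(r₂/r₁).
ΔL = −10·log₁₀(2) = -3.01 dB.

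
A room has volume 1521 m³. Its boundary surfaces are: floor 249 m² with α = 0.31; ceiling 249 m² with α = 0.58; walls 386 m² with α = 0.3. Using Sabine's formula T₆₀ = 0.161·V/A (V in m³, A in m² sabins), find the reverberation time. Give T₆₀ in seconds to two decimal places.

Total absorption A = 249·0.31 + 249·0.58 + 386·0.3 = 337.41 m² sabins.
T₆₀ = 0.161·V/A = 0.161·1521/337.41 = 0.726 s.

0.73 s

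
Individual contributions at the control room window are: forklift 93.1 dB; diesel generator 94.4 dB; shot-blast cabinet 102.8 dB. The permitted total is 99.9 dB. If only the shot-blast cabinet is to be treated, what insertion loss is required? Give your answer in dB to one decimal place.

The untreated sources together contribute 10^(93.1/10) + 10^(94.4/10) = 4.796e+09, i.e. 96.81 dB.
The limit corresponds to 10^(99.9/10) = 9.772e+09; subtracting the fixed part leaves 4.976e+09 for the shot-blast cabinet, i.e. 96.97 dB.
Required insertion loss = 102.8 − 96.97 = 5.83 dB.

5.8 dB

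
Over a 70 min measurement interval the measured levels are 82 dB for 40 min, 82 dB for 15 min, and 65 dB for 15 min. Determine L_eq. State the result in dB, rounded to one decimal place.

The energy average is taken in the linear domain: L_eq = 10·log₁₀[(Σ tᵢ·10^(Lᵢ/10))/T], T = 70 min.
Σ tᵢ·10^(Lᵢ/10) = 40·10^(82/10) + 15·10^(82/10) + 15·10^(65/10) = 8.764e+09.
L_eq = 10·log₁₀(8.764e+09/70) = 80.98 dB.

81.0 dB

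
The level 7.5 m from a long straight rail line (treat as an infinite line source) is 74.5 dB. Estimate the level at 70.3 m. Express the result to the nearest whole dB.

65 dB

For a line source, L₂ = L₁ − 10·log₁₀(r₂/r₁).
L₂ = 74.5 − 10·log₁₀(70.3/7.5) = 74.5 − 9.719 = 64.78 dB.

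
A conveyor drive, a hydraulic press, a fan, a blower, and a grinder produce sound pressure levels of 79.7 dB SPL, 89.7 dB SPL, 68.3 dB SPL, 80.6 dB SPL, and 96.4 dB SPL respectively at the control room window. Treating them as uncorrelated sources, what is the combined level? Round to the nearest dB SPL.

For uncorrelated sources the intensities add, so convert each level to linear form, sum, and take 10·log₁₀ of the total.
Σ 10^(L/10) = 10^(79.7/10) + 10^(89.7/10) + 10^(68.3/10) + 10^(80.6/10) + 10^(96.4/10) = 5.513e+09.
L_total = 10·log₁₀(5.513e+09) = 97.41 dB SPL.

97 dB SPL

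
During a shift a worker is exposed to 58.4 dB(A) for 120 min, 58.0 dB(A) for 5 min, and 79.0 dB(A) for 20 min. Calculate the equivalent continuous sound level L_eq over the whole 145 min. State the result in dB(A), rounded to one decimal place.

70.6 dB(A)

The energy average is taken in the linear domain: L_eq = 10·log₁₀[(Σ tᵢ·10^(Lᵢ/10))/T], T = 145 min.
Σ tᵢ·10^(Lᵢ/10) = 120·10^(58.4/10) + 5·10^(58.0/10) + 20·10^(79.0/10) = 1.675e+09.
L_eq = 10·log₁₀(1.675e+09/145) = 70.63 dB(A).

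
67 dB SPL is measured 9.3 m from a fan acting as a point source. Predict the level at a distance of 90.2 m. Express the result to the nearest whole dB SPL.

Point-source attenuation: ΔL = 20·log₁₀(r₂/r₁) = 20·log₁₀(90.2/9.3) = 19.734 dB.
L₂ = 67 − 20·log₁₀(90.2/9.3) = 67 − 19.734 = 47.27 dB SPL.

47 dB SPL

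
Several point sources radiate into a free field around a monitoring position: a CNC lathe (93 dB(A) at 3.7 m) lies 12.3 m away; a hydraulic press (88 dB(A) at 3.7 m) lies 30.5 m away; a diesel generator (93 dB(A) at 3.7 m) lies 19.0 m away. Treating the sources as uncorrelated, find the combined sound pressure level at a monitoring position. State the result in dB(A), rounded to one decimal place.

84.2 dB(A)

Propagate each source to the receiver with L = L_ref − 20·log₁₀(r/r_ref), then add intensities.
CNC lathe: 93 − 20·log₁₀(12.3/3.7) = 93 − 10.43 = 82.57 dB(A).
hydraulic press: 88 − 20·log₁₀(30.5/3.7) = 88 − 18.32 = 69.68 dB(A).
diesel generator: 93 − 20·log₁₀(19.0/3.7) = 93 − 14.21 = 78.79 dB(A).
Σ 10^(L/10) = 2.655e+08 → L_total = 10·log₁₀(2.655e+08) = 84.24 dB(A).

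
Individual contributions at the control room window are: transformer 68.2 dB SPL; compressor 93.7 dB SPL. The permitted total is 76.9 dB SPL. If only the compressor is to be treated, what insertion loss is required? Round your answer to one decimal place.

17.4 dB

The untreated sources together contribute 10^(68.2/10) = 6.607e+06, i.e. 68.20 dB SPL.
The limit corresponds to 10^(76.9/10) = 4.898e+07; subtracting the fixed part leaves 4.237e+07 for the compressor, i.e. 76.27 dB SPL.
So the compressor must be reduced from 93.7 to 76.27 dB SPL: IL = 17.43 dB.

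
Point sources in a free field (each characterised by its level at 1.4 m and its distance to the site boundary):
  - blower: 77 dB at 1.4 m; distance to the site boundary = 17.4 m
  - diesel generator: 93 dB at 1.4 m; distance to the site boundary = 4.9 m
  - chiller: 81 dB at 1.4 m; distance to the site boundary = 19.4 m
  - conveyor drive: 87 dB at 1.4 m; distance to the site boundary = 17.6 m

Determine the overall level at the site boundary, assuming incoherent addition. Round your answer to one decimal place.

82.2 dB

First find each source's level at the receiver (point-source: −20·log₁₀(r/r_ref)), then combine on an intensity basis.
blower: 77 − 20·log₁₀(17.4/1.4) = 77 − 21.89 = 55.11 dB.
diesel generator: 93 − 20·log₁₀(4.9/1.4) = 93 − 10.88 = 82.12 dB.
chiller: 81 − 20·log₁₀(19.4/1.4) = 81 − 22.83 = 58.17 dB.
conveyor drive: 87 − 20·log₁₀(17.6/1.4) = 87 − 21.99 = 65.01 dB.
Σ 10^(L/10) = 1.670e+08 → L_total = 10·log₁₀(1.670e+08) = 82.23 dB.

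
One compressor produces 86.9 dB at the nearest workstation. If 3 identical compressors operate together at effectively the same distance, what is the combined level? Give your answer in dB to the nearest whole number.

With 3 equal, uncorrelated contributions the intensity is 3× that of one unit, giving a rise of 10·log₁₀ 3.
L_total = 86.9 + 10·log₁₀(3) = 86.9 + 4.771 = 91.67 dB.

92 dB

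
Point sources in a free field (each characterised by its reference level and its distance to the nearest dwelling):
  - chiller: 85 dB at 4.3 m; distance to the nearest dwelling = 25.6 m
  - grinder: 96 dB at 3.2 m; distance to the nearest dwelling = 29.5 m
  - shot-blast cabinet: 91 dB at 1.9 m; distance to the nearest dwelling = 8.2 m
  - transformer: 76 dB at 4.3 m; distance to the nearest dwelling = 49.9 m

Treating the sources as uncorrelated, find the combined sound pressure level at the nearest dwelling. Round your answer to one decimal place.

Propagate each source to the receiver with L = L_ref − 20·log₁₀(r/r_ref), then add intensities.
chiller: 85 − 20·log₁₀(25.6/4.3) = 85 − 15.50 = 69.50 dB.
grinder: 96 − 20·log₁₀(29.5/3.2) = 96 − 19.29 = 76.71 dB.
shot-blast cabinet: 91 − 20·log₁₀(8.2/1.9) = 91 − 12.70 = 78.30 dB.
transformer: 76 − 20·log₁₀(49.9/4.3) = 76 − 21.29 = 54.71 dB.
Σ 10^(L/10) = 1.237e+08 → L_total = 10·log₁₀(1.237e+08) = 80.92 dB.

80.9 dB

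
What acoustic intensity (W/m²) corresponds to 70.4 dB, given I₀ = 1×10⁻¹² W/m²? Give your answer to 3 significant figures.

1.10e-05 W/m²

I/I₀ = 10^(70.4/10) = 1.096e+07, so I = 1.096e+07 × 10⁻¹² W/m².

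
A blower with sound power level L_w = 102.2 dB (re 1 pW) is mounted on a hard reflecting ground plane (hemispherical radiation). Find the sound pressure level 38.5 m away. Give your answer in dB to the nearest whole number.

63 dB

L_p = L_w − 10·log₁₀(2π·r²) with r = 38.5 m.
2π·r² = 9313 m², 10·log₁₀ of that is 39.691 dB.
L_p = 102.2 − 39.691 = 62.51 dB.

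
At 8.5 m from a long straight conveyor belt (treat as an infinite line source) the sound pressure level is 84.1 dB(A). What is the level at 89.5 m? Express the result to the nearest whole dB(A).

For a line source, L₂ = L₁ − 10·log₁₀(r₂/r₁).
L₂ = 84.1 − 10·log₁₀(89.5/8.5) = 84.1 − 10.224 = 73.88 dB(A).

74 dB(A)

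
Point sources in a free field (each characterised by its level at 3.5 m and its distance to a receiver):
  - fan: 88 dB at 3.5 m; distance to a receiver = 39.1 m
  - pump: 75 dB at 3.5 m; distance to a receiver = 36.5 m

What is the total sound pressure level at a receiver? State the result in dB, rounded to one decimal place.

Apply inverse-square spreading to bring every level to the receiver, then sum 10^(L/10).
fan: 88 − 20·log₁₀(39.1/3.5) = 88 − 20.96 = 67.04 dB.
pump: 75 − 20·log₁₀(36.5/3.5) = 75 − 20.36 = 54.64 dB.
Σ 10^(L/10) = 5.346e+06 → L_total = 10·log₁₀(5.346e+06) = 67.28 dB.

67.3 dB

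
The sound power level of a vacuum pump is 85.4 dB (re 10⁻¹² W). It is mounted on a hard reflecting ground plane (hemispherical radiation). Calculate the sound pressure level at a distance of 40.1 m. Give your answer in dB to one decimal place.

45.4 dB

The power spreads over a hemisphere of area 2π·r², so L_p = L_w − 10·log₁₀(2π·r²).
2π·r² = 1.01e+04 m², 10·log₁₀ of that is 40.045 dB.
L_p = 85.4 − 40.045 = 45.36 dB.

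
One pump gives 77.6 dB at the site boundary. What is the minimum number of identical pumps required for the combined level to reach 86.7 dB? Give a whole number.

Need L₁ + 10·log₁₀ N ≥ 86.7, i.e. log₁₀ N ≥ 0.91.
N ≥ 10^(9.1/10) = 8.128, so N = 9.

9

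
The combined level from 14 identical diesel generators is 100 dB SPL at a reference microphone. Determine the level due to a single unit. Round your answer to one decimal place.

88.5 dB SPL

14 equal contributions raise the level by 10·log₁₀ 14 = 11.461 dB, so each unit alone gives 100 − 11.461.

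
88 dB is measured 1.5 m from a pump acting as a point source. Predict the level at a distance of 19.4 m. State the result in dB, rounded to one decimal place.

65.8 dB

Spherical spreading from a point source gives a 20·log₁₀(r₂/r₁) drop.
L₂ = 88 − 20·log₁₀(19.4/1.5) = 88 − 22.234 = 65.77 dB.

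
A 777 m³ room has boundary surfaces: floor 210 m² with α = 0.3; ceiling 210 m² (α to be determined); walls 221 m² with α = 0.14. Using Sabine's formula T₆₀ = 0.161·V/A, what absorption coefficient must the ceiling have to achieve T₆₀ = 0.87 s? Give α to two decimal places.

A = 0.161·V/T₆₀ = 0.161·777/0.87 = 143.79 m² sabins.
Absorption from the other surfaces = 210·0.3 + 221·0.14 = 93.94 m², so the ceiling must supply 49.85 m² over 210 m².
α = 49.85/210 = 0.237.

0.24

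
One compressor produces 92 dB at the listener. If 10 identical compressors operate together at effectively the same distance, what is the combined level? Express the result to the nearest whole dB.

L_total = L₁ + 10·log₁₀ N for N identical incoherent sources.
L_total = 92 + 10·log₁₀(10) = 92 + 10.000 = 102.00 dB.

102 dB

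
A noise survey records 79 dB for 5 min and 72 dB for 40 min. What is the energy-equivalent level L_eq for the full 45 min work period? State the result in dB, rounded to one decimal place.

73.6 dB

Weight each interval's intensity by its duration and average over T = 45 min:
Σ tᵢ·10^(Lᵢ/10) = 5·10^(79/10) + 40·10^(72/10) = 1.031e+09.
L_eq = 10·log₁₀(1.031e+09/45) = 73.60 dB.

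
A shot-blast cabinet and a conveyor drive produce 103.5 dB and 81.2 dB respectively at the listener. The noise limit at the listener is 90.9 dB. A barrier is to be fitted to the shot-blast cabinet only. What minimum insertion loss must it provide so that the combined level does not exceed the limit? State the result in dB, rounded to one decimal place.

The untreated sources together contribute 10^(81.2/10) = 1.318e+08, i.e. 81.20 dB.
To meet 90.9 dB overall, the treated shot-blast cabinet may contribute at most 10^(90.9/10) − 1.318e+08 = 1.098e+09, i.e. 90.41 dB.
Required insertion loss = 103.5 − 90.41 = 13.09 dB.

13.1 dB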